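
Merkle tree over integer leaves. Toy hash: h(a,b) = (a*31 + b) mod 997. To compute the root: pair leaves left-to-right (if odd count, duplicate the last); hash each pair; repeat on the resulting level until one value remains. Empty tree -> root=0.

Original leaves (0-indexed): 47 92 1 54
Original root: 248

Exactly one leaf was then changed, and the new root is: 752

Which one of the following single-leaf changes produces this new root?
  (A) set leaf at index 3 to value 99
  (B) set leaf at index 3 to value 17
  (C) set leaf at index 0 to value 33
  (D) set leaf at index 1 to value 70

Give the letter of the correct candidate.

Answer: C

Derivation:
Original leaves: [47, 92, 1, 54]
Target new root: 752
Try each candidate change and compute the resulting root:
Candidate A: set leaf[3] = 99 -> leaves = [47, 92, 1, 99]
  L0: [47, 92, 1, 99]
  L1: h(47,92)=(47*31+92)%997=552 h(1,99)=(1*31+99)%997=130 -> [552, 130]
  L2: h(552,130)=(552*31+130)%997=293 -> [293]
  root = 293 != target 752
Candidate B: set leaf[3] = 17 -> leaves = [47, 92, 1, 17]
  L0: [47, 92, 1, 17]
  L1: h(47,92)=(47*31+92)%997=552 h(1,17)=(1*31+17)%997=48 -> [552, 48]
  L2: h(552,48)=(552*31+48)%997=211 -> [211]
  root = 211 != target 752
Candidate C: set leaf[0] = 33 -> leaves = [33, 92, 1, 54]
  L0: [33, 92, 1, 54]
  L1: h(33,92)=(33*31+92)%997=118 h(1,54)=(1*31+54)%997=85 -> [118, 85]
  L2: h(118,85)=(118*31+85)%997=752 -> [752]
  root = 752 == target 752  ** MATCH **
Candidate D: set leaf[1] = 70 -> leaves = [47, 70, 1, 54]
  L0: [47, 70, 1, 54]
  L1: h(47,70)=(47*31+70)%997=530 h(1,54)=(1*31+54)%997=85 -> [530, 85]
  L2: h(530,85)=(530*31+85)%997=563 -> [563]
  root = 563 != target 752
Candidate C produces the target root.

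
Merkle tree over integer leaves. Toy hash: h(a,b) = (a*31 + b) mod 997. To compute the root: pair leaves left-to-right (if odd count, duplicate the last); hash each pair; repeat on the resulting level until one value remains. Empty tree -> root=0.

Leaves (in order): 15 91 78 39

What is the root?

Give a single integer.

Answer: 750

Derivation:
L0: [15, 91, 78, 39]
L1: h(15,91)=(15*31+91)%997=556 h(78,39)=(78*31+39)%997=463 -> [556, 463]
L2: h(556,463)=(556*31+463)%997=750 -> [750]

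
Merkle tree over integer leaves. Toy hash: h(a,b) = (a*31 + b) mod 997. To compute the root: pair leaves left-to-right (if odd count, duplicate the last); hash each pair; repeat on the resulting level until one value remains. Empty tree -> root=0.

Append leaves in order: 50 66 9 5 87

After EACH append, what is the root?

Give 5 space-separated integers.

After append 50 (leaves=[50]):
  L0: [50]
  root=50
After append 66 (leaves=[50, 66]):
  L0: [50, 66]
  L1: h(50,66)=(50*31+66)%997=619 -> [619]
  root=619
After append 9 (leaves=[50, 66, 9]):
  L0: [50, 66, 9]
  L1: h(50,66)=(50*31+66)%997=619 h(9,9)=(9*31+9)%997=288 -> [619, 288]
  L2: h(619,288)=(619*31+288)%997=534 -> [534]
  root=534
After append 5 (leaves=[50, 66, 9, 5]):
  L0: [50, 66, 9, 5]
  L1: h(50,66)=(50*31+66)%997=619 h(9,5)=(9*31+5)%997=284 -> [619, 284]
  L2: h(619,284)=(619*31+284)%997=530 -> [530]
  root=530
After append 87 (leaves=[50, 66, 9, 5, 87]):
  L0: [50, 66, 9, 5, 87]
  L1: h(50,66)=(50*31+66)%997=619 h(9,5)=(9*31+5)%997=284 h(87,87)=(87*31+87)%997=790 -> [619, 284, 790]
  L2: h(619,284)=(619*31+284)%997=530 h(790,790)=(790*31+790)%997=355 -> [530, 355]
  L3: h(530,355)=(530*31+355)%997=833 -> [833]
  root=833

Answer: 50 619 534 530 833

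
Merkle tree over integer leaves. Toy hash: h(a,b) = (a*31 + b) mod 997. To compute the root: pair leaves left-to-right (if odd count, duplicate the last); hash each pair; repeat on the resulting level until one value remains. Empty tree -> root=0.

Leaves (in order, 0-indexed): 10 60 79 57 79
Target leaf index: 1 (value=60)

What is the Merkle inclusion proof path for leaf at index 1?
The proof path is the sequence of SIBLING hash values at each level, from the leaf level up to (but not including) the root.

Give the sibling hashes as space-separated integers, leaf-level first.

Answer: 10 512 139

Derivation:
L0 (leaves): [10, 60, 79, 57, 79], target index=1
L1: h(10,60)=(10*31+60)%997=370 [pair 0] h(79,57)=(79*31+57)%997=512 [pair 1] h(79,79)=(79*31+79)%997=534 [pair 2] -> [370, 512, 534]
  Sibling for proof at L0: 10
L2: h(370,512)=(370*31+512)%997=18 [pair 0] h(534,534)=(534*31+534)%997=139 [pair 1] -> [18, 139]
  Sibling for proof at L1: 512
L3: h(18,139)=(18*31+139)%997=697 [pair 0] -> [697]
  Sibling for proof at L2: 139
Root: 697
Proof path (sibling hashes from leaf to root): [10, 512, 139]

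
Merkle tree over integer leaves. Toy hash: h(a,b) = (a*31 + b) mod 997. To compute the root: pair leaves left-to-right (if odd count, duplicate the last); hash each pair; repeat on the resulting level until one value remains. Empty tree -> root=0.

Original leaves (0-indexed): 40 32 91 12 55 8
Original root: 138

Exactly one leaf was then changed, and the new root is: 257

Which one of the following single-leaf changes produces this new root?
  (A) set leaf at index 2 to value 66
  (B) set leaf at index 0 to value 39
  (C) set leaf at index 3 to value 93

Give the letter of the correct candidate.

Answer: B

Derivation:
Original leaves: [40, 32, 91, 12, 55, 8]
Target new root: 257
Try each candidate change and compute the resulting root:
Candidate A: set leaf[2] = 66 -> leaves = [40, 32, 66, 12, 55, 8]
  L0: [40, 32, 66, 12, 55, 8]
  L1: h(40,32)=(40*31+32)%997=275 h(66,12)=(66*31+12)%997=64 h(55,8)=(55*31+8)%997=716 -> [275, 64, 716]
  L2: h(275,64)=(275*31+64)%997=613 h(716,716)=(716*31+716)%997=978 -> [613, 978]
  L3: h(613,978)=(613*31+978)%997=41 -> [41]
  root = 41 != target 257
Candidate B: set leaf[0] = 39 -> leaves = [39, 32, 91, 12, 55, 8]
  L0: [39, 32, 91, 12, 55, 8]
  L1: h(39,32)=(39*31+32)%997=244 h(91,12)=(91*31+12)%997=839 h(55,8)=(55*31+8)%997=716 -> [244, 839, 716]
  L2: h(244,839)=(244*31+839)%997=427 h(716,716)=(716*31+716)%997=978 -> [427, 978]
  L3: h(427,978)=(427*31+978)%997=257 -> [257]
  root = 257 == target 257  ** MATCH **
Candidate C: set leaf[3] = 93 -> leaves = [40, 32, 91, 93, 55, 8]
  L0: [40, 32, 91, 93, 55, 8]
  L1: h(40,32)=(40*31+32)%997=275 h(91,93)=(91*31+93)%997=920 h(55,8)=(55*31+8)%997=716 -> [275, 920, 716]
  L2: h(275,920)=(275*31+920)%997=472 h(716,716)=(716*31+716)%997=978 -> [472, 978]
  L3: h(472,978)=(472*31+978)%997=655 -> [655]
  root = 655 != target 257
Candidate B produces the target root.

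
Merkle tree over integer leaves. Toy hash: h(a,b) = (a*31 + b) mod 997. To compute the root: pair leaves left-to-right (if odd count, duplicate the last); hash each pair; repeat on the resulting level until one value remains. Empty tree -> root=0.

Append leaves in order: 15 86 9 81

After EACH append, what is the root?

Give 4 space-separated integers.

After append 15 (leaves=[15]):
  L0: [15]
  root=15
After append 86 (leaves=[15, 86]):
  L0: [15, 86]
  L1: h(15,86)=(15*31+86)%997=551 -> [551]
  root=551
After append 9 (leaves=[15, 86, 9]):
  L0: [15, 86, 9]
  L1: h(15,86)=(15*31+86)%997=551 h(9,9)=(9*31+9)%997=288 -> [551, 288]
  L2: h(551,288)=(551*31+288)%997=420 -> [420]
  root=420
After append 81 (leaves=[15, 86, 9, 81]):
  L0: [15, 86, 9, 81]
  L1: h(15,86)=(15*31+86)%997=551 h(9,81)=(9*31+81)%997=360 -> [551, 360]
  L2: h(551,360)=(551*31+360)%997=492 -> [492]
  root=492

Answer: 15 551 420 492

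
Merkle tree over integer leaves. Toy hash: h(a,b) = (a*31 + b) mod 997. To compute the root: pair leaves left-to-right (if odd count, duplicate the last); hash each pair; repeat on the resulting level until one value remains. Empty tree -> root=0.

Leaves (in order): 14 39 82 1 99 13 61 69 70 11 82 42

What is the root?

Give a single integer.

L0: [14, 39, 82, 1, 99, 13, 61, 69, 70, 11, 82, 42]
L1: h(14,39)=(14*31+39)%997=473 h(82,1)=(82*31+1)%997=549 h(99,13)=(99*31+13)%997=91 h(61,69)=(61*31+69)%997=963 h(70,11)=(70*31+11)%997=187 h(82,42)=(82*31+42)%997=590 -> [473, 549, 91, 963, 187, 590]
L2: h(473,549)=(473*31+549)%997=257 h(91,963)=(91*31+963)%997=793 h(187,590)=(187*31+590)%997=405 -> [257, 793, 405]
L3: h(257,793)=(257*31+793)%997=784 h(405,405)=(405*31+405)%997=996 -> [784, 996]
L4: h(784,996)=(784*31+996)%997=375 -> [375]

Answer: 375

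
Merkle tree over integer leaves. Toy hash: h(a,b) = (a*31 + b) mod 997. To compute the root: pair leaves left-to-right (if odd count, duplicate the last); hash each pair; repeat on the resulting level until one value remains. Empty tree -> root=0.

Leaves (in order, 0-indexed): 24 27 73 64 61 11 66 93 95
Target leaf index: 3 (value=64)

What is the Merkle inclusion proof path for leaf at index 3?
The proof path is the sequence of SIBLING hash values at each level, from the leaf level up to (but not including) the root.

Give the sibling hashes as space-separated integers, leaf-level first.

Answer: 73 771 284 326

Derivation:
L0 (leaves): [24, 27, 73, 64, 61, 11, 66, 93, 95], target index=3
L1: h(24,27)=(24*31+27)%997=771 [pair 0] h(73,64)=(73*31+64)%997=333 [pair 1] h(61,11)=(61*31+11)%997=905 [pair 2] h(66,93)=(66*31+93)%997=145 [pair 3] h(95,95)=(95*31+95)%997=49 [pair 4] -> [771, 333, 905, 145, 49]
  Sibling for proof at L0: 73
L2: h(771,333)=(771*31+333)%997=306 [pair 0] h(905,145)=(905*31+145)%997=284 [pair 1] h(49,49)=(49*31+49)%997=571 [pair 2] -> [306, 284, 571]
  Sibling for proof at L1: 771
L3: h(306,284)=(306*31+284)%997=797 [pair 0] h(571,571)=(571*31+571)%997=326 [pair 1] -> [797, 326]
  Sibling for proof at L2: 284
L4: h(797,326)=(797*31+326)%997=108 [pair 0] -> [108]
  Sibling for proof at L3: 326
Root: 108
Proof path (sibling hashes from leaf to root): [73, 771, 284, 326]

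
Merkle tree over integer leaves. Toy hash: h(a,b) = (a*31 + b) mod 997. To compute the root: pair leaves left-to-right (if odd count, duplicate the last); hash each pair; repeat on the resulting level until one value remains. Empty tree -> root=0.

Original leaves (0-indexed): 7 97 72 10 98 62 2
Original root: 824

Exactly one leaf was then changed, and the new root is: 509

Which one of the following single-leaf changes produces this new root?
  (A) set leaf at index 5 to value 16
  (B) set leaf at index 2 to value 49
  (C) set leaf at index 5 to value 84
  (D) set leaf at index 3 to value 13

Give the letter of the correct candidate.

Original leaves: [7, 97, 72, 10, 98, 62, 2]
Target new root: 509
Try each candidate change and compute the resulting root:
Candidate A: set leaf[5] = 16 -> leaves = [7, 97, 72, 10, 98, 16, 2]
  L0: [7, 97, 72, 10, 98, 16, 2]
  L1: h(7,97)=(7*31+97)%997=314 h(72,10)=(72*31+10)%997=248 h(98,16)=(98*31+16)%997=63 h(2,2)=(2*31+2)%997=64 -> [314, 248, 63, 64]
  L2: h(314,248)=(314*31+248)%997=12 h(63,64)=(63*31+64)%997=23 -> [12, 23]
  L3: h(12,23)=(12*31+23)%997=395 -> [395]
  root = 395 != target 509
Candidate B: set leaf[2] = 49 -> leaves = [7, 97, 49, 10, 98, 62, 2]
  L0: [7, 97, 49, 10, 98, 62, 2]
  L1: h(7,97)=(7*31+97)%997=314 h(49,10)=(49*31+10)%997=532 h(98,62)=(98*31+62)%997=109 h(2,2)=(2*31+2)%997=64 -> [314, 532, 109, 64]
  L2: h(314,532)=(314*31+532)%997=296 h(109,64)=(109*31+64)%997=452 -> [296, 452]
  L3: h(296,452)=(296*31+452)%997=655 -> [655]
  root = 655 != target 509
Candidate C: set leaf[5] = 84 -> leaves = [7, 97, 72, 10, 98, 84, 2]
  L0: [7, 97, 72, 10, 98, 84, 2]
  L1: h(7,97)=(7*31+97)%997=314 h(72,10)=(72*31+10)%997=248 h(98,84)=(98*31+84)%997=131 h(2,2)=(2*31+2)%997=64 -> [314, 248, 131, 64]
  L2: h(314,248)=(314*31+248)%997=12 h(131,64)=(131*31+64)%997=137 -> [12, 137]
  L3: h(12,137)=(12*31+137)%997=509 -> [509]
  root = 509 == target 509  ** MATCH **
Candidate D: set leaf[3] = 13 -> leaves = [7, 97, 72, 13, 98, 62, 2]
  L0: [7, 97, 72, 13, 98, 62, 2]
  L1: h(7,97)=(7*31+97)%997=314 h(72,13)=(72*31+13)%997=251 h(98,62)=(98*31+62)%997=109 h(2,2)=(2*31+2)%997=64 -> [314, 251, 109, 64]
  L2: h(314,251)=(314*31+251)%997=15 h(109,64)=(109*31+64)%997=452 -> [15, 452]
  L3: h(15,452)=(15*31+452)%997=917 -> [917]
  root = 917 != target 509
Candidate C produces the target root.

Answer: C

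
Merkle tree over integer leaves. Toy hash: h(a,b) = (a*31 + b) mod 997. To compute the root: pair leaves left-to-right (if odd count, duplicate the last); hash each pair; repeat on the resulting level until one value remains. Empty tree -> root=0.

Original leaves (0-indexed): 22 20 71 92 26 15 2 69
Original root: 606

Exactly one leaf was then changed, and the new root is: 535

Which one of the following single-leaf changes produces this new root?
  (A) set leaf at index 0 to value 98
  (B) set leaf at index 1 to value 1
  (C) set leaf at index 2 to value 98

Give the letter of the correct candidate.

Answer: A

Derivation:
Original leaves: [22, 20, 71, 92, 26, 15, 2, 69]
Target new root: 535
Try each candidate change and compute the resulting root:
Candidate A: set leaf[0] = 98 -> leaves = [98, 20, 71, 92, 26, 15, 2, 69]
  L0: [98, 20, 71, 92, 26, 15, 2, 69]
  L1: h(98,20)=(98*31+20)%997=67 h(71,92)=(71*31+92)%997=299 h(26,15)=(26*31+15)%997=821 h(2,69)=(2*31+69)%997=131 -> [67, 299, 821, 131]
  L2: h(67,299)=(67*31+299)%997=382 h(821,131)=(821*31+131)%997=657 -> [382, 657]
  L3: h(382,657)=(382*31+657)%997=535 -> [535]
  root = 535 == target 535  ** MATCH **
Candidate B: set leaf[1] = 1 -> leaves = [22, 1, 71, 92, 26, 15, 2, 69]
  L0: [22, 1, 71, 92, 26, 15, 2, 69]
  L1: h(22,1)=(22*31+1)%997=683 h(71,92)=(71*31+92)%997=299 h(26,15)=(26*31+15)%997=821 h(2,69)=(2*31+69)%997=131 -> [683, 299, 821, 131]
  L2: h(683,299)=(683*31+299)%997=535 h(821,131)=(821*31+131)%997=657 -> [535, 657]
  L3: h(535,657)=(535*31+657)%997=293 -> [293]
  root = 293 != target 535
Candidate C: set leaf[2] = 98 -> leaves = [22, 20, 98, 92, 26, 15, 2, 69]
  L0: [22, 20, 98, 92, 26, 15, 2, 69]
  L1: h(22,20)=(22*31+20)%997=702 h(98,92)=(98*31+92)%997=139 h(26,15)=(26*31+15)%997=821 h(2,69)=(2*31+69)%997=131 -> [702, 139, 821, 131]
  L2: h(702,139)=(702*31+139)%997=964 h(821,131)=(821*31+131)%997=657 -> [964, 657]
  L3: h(964,657)=(964*31+657)%997=631 -> [631]
  root = 631 != target 535
Candidate A produces the target root.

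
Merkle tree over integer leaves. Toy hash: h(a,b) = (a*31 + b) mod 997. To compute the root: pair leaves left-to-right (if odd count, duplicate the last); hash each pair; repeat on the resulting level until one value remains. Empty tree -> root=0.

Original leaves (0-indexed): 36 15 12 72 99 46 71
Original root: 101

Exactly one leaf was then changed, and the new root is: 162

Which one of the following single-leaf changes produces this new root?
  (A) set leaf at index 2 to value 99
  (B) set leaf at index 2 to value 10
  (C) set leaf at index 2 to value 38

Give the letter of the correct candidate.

Answer: C

Derivation:
Original leaves: [36, 15, 12, 72, 99, 46, 71]
Target new root: 162
Try each candidate change and compute the resulting root:
Candidate A: set leaf[2] = 99 -> leaves = [36, 15, 99, 72, 99, 46, 71]
  L0: [36, 15, 99, 72, 99, 46, 71]
  L1: h(36,15)=(36*31+15)%997=134 h(99,72)=(99*31+72)%997=150 h(99,46)=(99*31+46)%997=124 h(71,71)=(71*31+71)%997=278 -> [134, 150, 124, 278]
  L2: h(134,150)=(134*31+150)%997=316 h(124,278)=(124*31+278)%997=134 -> [316, 134]
  L3: h(316,134)=(316*31+134)%997=957 -> [957]
  root = 957 != target 162
Candidate B: set leaf[2] = 10 -> leaves = [36, 15, 10, 72, 99, 46, 71]
  L0: [36, 15, 10, 72, 99, 46, 71]
  L1: h(36,15)=(36*31+15)%997=134 h(10,72)=(10*31+72)%997=382 h(99,46)=(99*31+46)%997=124 h(71,71)=(71*31+71)%997=278 -> [134, 382, 124, 278]
  L2: h(134,382)=(134*31+382)%997=548 h(124,278)=(124*31+278)%997=134 -> [548, 134]
  L3: h(548,134)=(548*31+134)%997=173 -> [173]
  root = 173 != target 162
Candidate C: set leaf[2] = 38 -> leaves = [36, 15, 38, 72, 99, 46, 71]
  L0: [36, 15, 38, 72, 99, 46, 71]
  L1: h(36,15)=(36*31+15)%997=134 h(38,72)=(38*31+72)%997=253 h(99,46)=(99*31+46)%997=124 h(71,71)=(71*31+71)%997=278 -> [134, 253, 124, 278]
  L2: h(134,253)=(134*31+253)%997=419 h(124,278)=(124*31+278)%997=134 -> [419, 134]
  L3: h(419,134)=(419*31+134)%997=162 -> [162]
  root = 162 == target 162  ** MATCH **
Candidate C produces the target root.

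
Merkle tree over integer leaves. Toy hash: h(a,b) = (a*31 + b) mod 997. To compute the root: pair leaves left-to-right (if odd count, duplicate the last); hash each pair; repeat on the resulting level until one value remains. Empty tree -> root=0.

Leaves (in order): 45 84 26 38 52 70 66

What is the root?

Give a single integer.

Answer: 255

Derivation:
L0: [45, 84, 26, 38, 52, 70, 66]
L1: h(45,84)=(45*31+84)%997=482 h(26,38)=(26*31+38)%997=844 h(52,70)=(52*31+70)%997=685 h(66,66)=(66*31+66)%997=118 -> [482, 844, 685, 118]
L2: h(482,844)=(482*31+844)%997=831 h(685,118)=(685*31+118)%997=416 -> [831, 416]
L3: h(831,416)=(831*31+416)%997=255 -> [255]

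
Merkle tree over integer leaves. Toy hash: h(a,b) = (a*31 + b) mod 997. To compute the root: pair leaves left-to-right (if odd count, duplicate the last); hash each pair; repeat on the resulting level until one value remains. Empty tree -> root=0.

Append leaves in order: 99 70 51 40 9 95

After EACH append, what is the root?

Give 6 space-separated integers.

Answer: 99 148 238 227 301 62

Derivation:
After append 99 (leaves=[99]):
  L0: [99]
  root=99
After append 70 (leaves=[99, 70]):
  L0: [99, 70]
  L1: h(99,70)=(99*31+70)%997=148 -> [148]
  root=148
After append 51 (leaves=[99, 70, 51]):
  L0: [99, 70, 51]
  L1: h(99,70)=(99*31+70)%997=148 h(51,51)=(51*31+51)%997=635 -> [148, 635]
  L2: h(148,635)=(148*31+635)%997=238 -> [238]
  root=238
After append 40 (leaves=[99, 70, 51, 40]):
  L0: [99, 70, 51, 40]
  L1: h(99,70)=(99*31+70)%997=148 h(51,40)=(51*31+40)%997=624 -> [148, 624]
  L2: h(148,624)=(148*31+624)%997=227 -> [227]
  root=227
After append 9 (leaves=[99, 70, 51, 40, 9]):
  L0: [99, 70, 51, 40, 9]
  L1: h(99,70)=(99*31+70)%997=148 h(51,40)=(51*31+40)%997=624 h(9,9)=(9*31+9)%997=288 -> [148, 624, 288]
  L2: h(148,624)=(148*31+624)%997=227 h(288,288)=(288*31+288)%997=243 -> [227, 243]
  L3: h(227,243)=(227*31+243)%997=301 -> [301]
  root=301
After append 95 (leaves=[99, 70, 51, 40, 9, 95]):
  L0: [99, 70, 51, 40, 9, 95]
  L1: h(99,70)=(99*31+70)%997=148 h(51,40)=(51*31+40)%997=624 h(9,95)=(9*31+95)%997=374 -> [148, 624, 374]
  L2: h(148,624)=(148*31+624)%997=227 h(374,374)=(374*31+374)%997=4 -> [227, 4]
  L3: h(227,4)=(227*31+4)%997=62 -> [62]
  root=62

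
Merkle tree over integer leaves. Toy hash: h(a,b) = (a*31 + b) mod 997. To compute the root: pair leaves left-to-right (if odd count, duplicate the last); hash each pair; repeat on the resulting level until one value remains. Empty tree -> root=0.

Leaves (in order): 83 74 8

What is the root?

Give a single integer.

Answer: 559

Derivation:
L0: [83, 74, 8]
L1: h(83,74)=(83*31+74)%997=653 h(8,8)=(8*31+8)%997=256 -> [653, 256]
L2: h(653,256)=(653*31+256)%997=559 -> [559]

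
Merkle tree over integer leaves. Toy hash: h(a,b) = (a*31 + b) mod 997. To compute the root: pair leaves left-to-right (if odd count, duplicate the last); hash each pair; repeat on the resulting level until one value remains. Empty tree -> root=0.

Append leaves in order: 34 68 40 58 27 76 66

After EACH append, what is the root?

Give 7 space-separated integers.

After append 34 (leaves=[34]):
  L0: [34]
  root=34
After append 68 (leaves=[34, 68]):
  L0: [34, 68]
  L1: h(34,68)=(34*31+68)%997=125 -> [125]
  root=125
After append 40 (leaves=[34, 68, 40]):
  L0: [34, 68, 40]
  L1: h(34,68)=(34*31+68)%997=125 h(40,40)=(40*31+40)%997=283 -> [125, 283]
  L2: h(125,283)=(125*31+283)%997=170 -> [170]
  root=170
After append 58 (leaves=[34, 68, 40, 58]):
  L0: [34, 68, 40, 58]
  L1: h(34,68)=(34*31+68)%997=125 h(40,58)=(40*31+58)%997=301 -> [125, 301]
  L2: h(125,301)=(125*31+301)%997=188 -> [188]
  root=188
After append 27 (leaves=[34, 68, 40, 58, 27]):
  L0: [34, 68, 40, 58, 27]
  L1: h(34,68)=(34*31+68)%997=125 h(40,58)=(40*31+58)%997=301 h(27,27)=(27*31+27)%997=864 -> [125, 301, 864]
  L2: h(125,301)=(125*31+301)%997=188 h(864,864)=(864*31+864)%997=729 -> [188, 729]
  L3: h(188,729)=(188*31+729)%997=575 -> [575]
  root=575
After append 76 (leaves=[34, 68, 40, 58, 27, 76]):
  L0: [34, 68, 40, 58, 27, 76]
  L1: h(34,68)=(34*31+68)%997=125 h(40,58)=(40*31+58)%997=301 h(27,76)=(27*31+76)%997=913 -> [125, 301, 913]
  L2: h(125,301)=(125*31+301)%997=188 h(913,913)=(913*31+913)%997=303 -> [188, 303]
  L3: h(188,303)=(188*31+303)%997=149 -> [149]
  root=149
After append 66 (leaves=[34, 68, 40, 58, 27, 76, 66]):
  L0: [34, 68, 40, 58, 27, 76, 66]
  L1: h(34,68)=(34*31+68)%997=125 h(40,58)=(40*31+58)%997=301 h(27,76)=(27*31+76)%997=913 h(66,66)=(66*31+66)%997=118 -> [125, 301, 913, 118]
  L2: h(125,301)=(125*31+301)%997=188 h(913,118)=(913*31+118)%997=505 -> [188, 505]
  L3: h(188,505)=(188*31+505)%997=351 -> [351]
  root=351

Answer: 34 125 170 188 575 149 351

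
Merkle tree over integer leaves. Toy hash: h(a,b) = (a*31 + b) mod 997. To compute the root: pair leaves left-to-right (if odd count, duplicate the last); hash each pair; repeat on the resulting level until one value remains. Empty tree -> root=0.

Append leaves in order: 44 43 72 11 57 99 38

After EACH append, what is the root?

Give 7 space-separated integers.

Answer: 44 410 59 995 480 827 177

Derivation:
After append 44 (leaves=[44]):
  L0: [44]
  root=44
After append 43 (leaves=[44, 43]):
  L0: [44, 43]
  L1: h(44,43)=(44*31+43)%997=410 -> [410]
  root=410
After append 72 (leaves=[44, 43, 72]):
  L0: [44, 43, 72]
  L1: h(44,43)=(44*31+43)%997=410 h(72,72)=(72*31+72)%997=310 -> [410, 310]
  L2: h(410,310)=(410*31+310)%997=59 -> [59]
  root=59
After append 11 (leaves=[44, 43, 72, 11]):
  L0: [44, 43, 72, 11]
  L1: h(44,43)=(44*31+43)%997=410 h(72,11)=(72*31+11)%997=249 -> [410, 249]
  L2: h(410,249)=(410*31+249)%997=995 -> [995]
  root=995
After append 57 (leaves=[44, 43, 72, 11, 57]):
  L0: [44, 43, 72, 11, 57]
  L1: h(44,43)=(44*31+43)%997=410 h(72,11)=(72*31+11)%997=249 h(57,57)=(57*31+57)%997=827 -> [410, 249, 827]
  L2: h(410,249)=(410*31+249)%997=995 h(827,827)=(827*31+827)%997=542 -> [995, 542]
  L3: h(995,542)=(995*31+542)%997=480 -> [480]
  root=480
After append 99 (leaves=[44, 43, 72, 11, 57, 99]):
  L0: [44, 43, 72, 11, 57, 99]
  L1: h(44,43)=(44*31+43)%997=410 h(72,11)=(72*31+11)%997=249 h(57,99)=(57*31+99)%997=869 -> [410, 249, 869]
  L2: h(410,249)=(410*31+249)%997=995 h(869,869)=(869*31+869)%997=889 -> [995, 889]
  L3: h(995,889)=(995*31+889)%997=827 -> [827]
  root=827
After append 38 (leaves=[44, 43, 72, 11, 57, 99, 38]):
  L0: [44, 43, 72, 11, 57, 99, 38]
  L1: h(44,43)=(44*31+43)%997=410 h(72,11)=(72*31+11)%997=249 h(57,99)=(57*31+99)%997=869 h(38,38)=(38*31+38)%997=219 -> [410, 249, 869, 219]
  L2: h(410,249)=(410*31+249)%997=995 h(869,219)=(869*31+219)%997=239 -> [995, 239]
  L3: h(995,239)=(995*31+239)%997=177 -> [177]
  root=177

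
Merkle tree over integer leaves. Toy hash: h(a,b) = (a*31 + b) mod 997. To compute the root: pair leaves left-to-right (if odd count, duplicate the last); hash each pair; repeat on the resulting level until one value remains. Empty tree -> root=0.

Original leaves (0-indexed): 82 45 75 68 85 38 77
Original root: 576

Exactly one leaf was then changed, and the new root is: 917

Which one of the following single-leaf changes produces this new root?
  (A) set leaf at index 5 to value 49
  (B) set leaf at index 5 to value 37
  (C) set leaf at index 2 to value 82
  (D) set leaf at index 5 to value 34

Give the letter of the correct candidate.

Answer: A

Derivation:
Original leaves: [82, 45, 75, 68, 85, 38, 77]
Target new root: 917
Try each candidate change and compute the resulting root:
Candidate A: set leaf[5] = 49 -> leaves = [82, 45, 75, 68, 85, 49, 77]
  L0: [82, 45, 75, 68, 85, 49, 77]
  L1: h(82,45)=(82*31+45)%997=593 h(75,68)=(75*31+68)%997=399 h(85,49)=(85*31+49)%997=690 h(77,77)=(77*31+77)%997=470 -> [593, 399, 690, 470]
  L2: h(593,399)=(593*31+399)%997=836 h(690,470)=(690*31+470)%997=923 -> [836, 923]
  L3: h(836,923)=(836*31+923)%997=917 -> [917]
  root = 917 == target 917  ** MATCH **
Candidate B: set leaf[5] = 37 -> leaves = [82, 45, 75, 68, 85, 37, 77]
  L0: [82, 45, 75, 68, 85, 37, 77]
  L1: h(82,45)=(82*31+45)%997=593 h(75,68)=(75*31+68)%997=399 h(85,37)=(85*31+37)%997=678 h(77,77)=(77*31+77)%997=470 -> [593, 399, 678, 470]
  L2: h(593,399)=(593*31+399)%997=836 h(678,470)=(678*31+470)%997=551 -> [836, 551]
  L3: h(836,551)=(836*31+551)%997=545 -> [545]
  root = 545 != target 917
Candidate C: set leaf[2] = 82 -> leaves = [82, 45, 82, 68, 85, 38, 77]
  L0: [82, 45, 82, 68, 85, 38, 77]
  L1: h(82,45)=(82*31+45)%997=593 h(82,68)=(82*31+68)%997=616 h(85,38)=(85*31+38)%997=679 h(77,77)=(77*31+77)%997=470 -> [593, 616, 679, 470]
  L2: h(593,616)=(593*31+616)%997=56 h(679,470)=(679*31+470)%997=582 -> [56, 582]
  L3: h(56,582)=(56*31+582)%997=324 -> [324]
  root = 324 != target 917
Candidate D: set leaf[5] = 34 -> leaves = [82, 45, 75, 68, 85, 34, 77]
  L0: [82, 45, 75, 68, 85, 34, 77]
  L1: h(82,45)=(82*31+45)%997=593 h(75,68)=(75*31+68)%997=399 h(85,34)=(85*31+34)%997=675 h(77,77)=(77*31+77)%997=470 -> [593, 399, 675, 470]
  L2: h(593,399)=(593*31+399)%997=836 h(675,470)=(675*31+470)%997=458 -> [836, 458]
  L3: h(836,458)=(836*31+458)%997=452 -> [452]
  root = 452 != target 917
Candidate A produces the target root.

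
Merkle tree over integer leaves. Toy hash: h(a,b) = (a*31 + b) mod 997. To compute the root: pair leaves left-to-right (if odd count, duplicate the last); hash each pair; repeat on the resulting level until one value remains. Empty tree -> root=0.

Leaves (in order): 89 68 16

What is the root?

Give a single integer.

Answer: 413

Derivation:
L0: [89, 68, 16]
L1: h(89,68)=(89*31+68)%997=833 h(16,16)=(16*31+16)%997=512 -> [833, 512]
L2: h(833,512)=(833*31+512)%997=413 -> [413]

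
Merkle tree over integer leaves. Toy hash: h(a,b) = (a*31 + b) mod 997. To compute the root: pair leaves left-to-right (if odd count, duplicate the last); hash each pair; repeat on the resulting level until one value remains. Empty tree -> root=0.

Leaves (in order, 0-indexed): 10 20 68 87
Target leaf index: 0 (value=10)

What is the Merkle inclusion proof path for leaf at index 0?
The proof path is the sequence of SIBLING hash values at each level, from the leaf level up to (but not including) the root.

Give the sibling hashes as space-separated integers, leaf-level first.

Answer: 20 201

Derivation:
L0 (leaves): [10, 20, 68, 87], target index=0
L1: h(10,20)=(10*31+20)%997=330 [pair 0] h(68,87)=(68*31+87)%997=201 [pair 1] -> [330, 201]
  Sibling for proof at L0: 20
L2: h(330,201)=(330*31+201)%997=461 [pair 0] -> [461]
  Sibling for proof at L1: 201
Root: 461
Proof path (sibling hashes from leaf to root): [20, 201]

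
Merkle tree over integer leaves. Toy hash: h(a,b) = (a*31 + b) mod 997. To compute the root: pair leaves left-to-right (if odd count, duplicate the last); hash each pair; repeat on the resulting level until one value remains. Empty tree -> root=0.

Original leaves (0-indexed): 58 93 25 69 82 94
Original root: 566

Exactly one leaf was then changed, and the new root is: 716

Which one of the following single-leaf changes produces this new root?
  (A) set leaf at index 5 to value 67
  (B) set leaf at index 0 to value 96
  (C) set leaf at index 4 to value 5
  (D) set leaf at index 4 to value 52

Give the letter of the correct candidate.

Answer: D

Derivation:
Original leaves: [58, 93, 25, 69, 82, 94]
Target new root: 716
Try each candidate change and compute the resulting root:
Candidate A: set leaf[5] = 67 -> leaves = [58, 93, 25, 69, 82, 67]
  L0: [58, 93, 25, 69, 82, 67]
  L1: h(58,93)=(58*31+93)%997=894 h(25,69)=(25*31+69)%997=844 h(82,67)=(82*31+67)%997=615 -> [894, 844, 615]
  L2: h(894,844)=(894*31+844)%997=642 h(615,615)=(615*31+615)%997=737 -> [642, 737]
  L3: h(642,737)=(642*31+737)%997=699 -> [699]
  root = 699 != target 716
Candidate B: set leaf[0] = 96 -> leaves = [96, 93, 25, 69, 82, 94]
  L0: [96, 93, 25, 69, 82, 94]
  L1: h(96,93)=(96*31+93)%997=78 h(25,69)=(25*31+69)%997=844 h(82,94)=(82*31+94)%997=642 -> [78, 844, 642]
  L2: h(78,844)=(78*31+844)%997=271 h(642,642)=(642*31+642)%997=604 -> [271, 604]
  L3: h(271,604)=(271*31+604)%997=32 -> [32]
  root = 32 != target 716
Candidate C: set leaf[4] = 5 -> leaves = [58, 93, 25, 69, 5, 94]
  L0: [58, 93, 25, 69, 5, 94]
  L1: h(58,93)=(58*31+93)%997=894 h(25,69)=(25*31+69)%997=844 h(5,94)=(5*31+94)%997=249 -> [894, 844, 249]
  L2: h(894,844)=(894*31+844)%997=642 h(249,249)=(249*31+249)%997=989 -> [642, 989]
  L3: h(642,989)=(642*31+989)%997=951 -> [951]
  root = 951 != target 716
Candidate D: set leaf[4] = 52 -> leaves = [58, 93, 25, 69, 52, 94]
  L0: [58, 93, 25, 69, 52, 94]
  L1: h(58,93)=(58*31+93)%997=894 h(25,69)=(25*31+69)%997=844 h(52,94)=(52*31+94)%997=709 -> [894, 844, 709]
  L2: h(894,844)=(894*31+844)%997=642 h(709,709)=(709*31+709)%997=754 -> [642, 754]
  L3: h(642,754)=(642*31+754)%997=716 -> [716]
  root = 716 == target 716  ** MATCH **
Candidate D produces the target root.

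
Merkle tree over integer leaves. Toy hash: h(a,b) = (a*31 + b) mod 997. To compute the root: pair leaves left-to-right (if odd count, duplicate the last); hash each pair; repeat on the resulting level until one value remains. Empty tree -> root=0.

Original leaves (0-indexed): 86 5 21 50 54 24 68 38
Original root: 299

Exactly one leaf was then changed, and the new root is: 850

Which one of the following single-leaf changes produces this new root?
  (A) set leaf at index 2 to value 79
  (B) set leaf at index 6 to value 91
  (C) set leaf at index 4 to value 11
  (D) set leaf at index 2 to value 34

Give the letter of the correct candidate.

Original leaves: [86, 5, 21, 50, 54, 24, 68, 38]
Target new root: 850
Try each candidate change and compute the resulting root:
Candidate A: set leaf[2] = 79 -> leaves = [86, 5, 79, 50, 54, 24, 68, 38]
  L0: [86, 5, 79, 50, 54, 24, 68, 38]
  L1: h(86,5)=(86*31+5)%997=677 h(79,50)=(79*31+50)%997=505 h(54,24)=(54*31+24)%997=701 h(68,38)=(68*31+38)%997=152 -> [677, 505, 701, 152]
  L2: h(677,505)=(677*31+505)%997=555 h(701,152)=(701*31+152)%997=946 -> [555, 946]
  L3: h(555,946)=(555*31+946)%997=205 -> [205]
  root = 205 != target 850
Candidate B: set leaf[6] = 91 -> leaves = [86, 5, 21, 50, 54, 24, 91, 38]
  L0: [86, 5, 21, 50, 54, 24, 91, 38]
  L1: h(86,5)=(86*31+5)%997=677 h(21,50)=(21*31+50)%997=701 h(54,24)=(54*31+24)%997=701 h(91,38)=(91*31+38)%997=865 -> [677, 701, 701, 865]
  L2: h(677,701)=(677*31+701)%997=751 h(701,865)=(701*31+865)%997=662 -> [751, 662]
  L3: h(751,662)=(751*31+662)%997=15 -> [15]
  root = 15 != target 850
Candidate C: set leaf[4] = 11 -> leaves = [86, 5, 21, 50, 11, 24, 68, 38]
  L0: [86, 5, 21, 50, 11, 24, 68, 38]
  L1: h(86,5)=(86*31+5)%997=677 h(21,50)=(21*31+50)%997=701 h(11,24)=(11*31+24)%997=365 h(68,38)=(68*31+38)%997=152 -> [677, 701, 365, 152]
  L2: h(677,701)=(677*31+701)%997=751 h(365,152)=(365*31+152)%997=500 -> [751, 500]
  L3: h(751,500)=(751*31+500)%997=850 -> [850]
  root = 850 == target 850  ** MATCH **
Candidate D: set leaf[2] = 34 -> leaves = [86, 5, 34, 50, 54, 24, 68, 38]
  L0: [86, 5, 34, 50, 54, 24, 68, 38]
  L1: h(86,5)=(86*31+5)%997=677 h(34,50)=(34*31+50)%997=107 h(54,24)=(54*31+24)%997=701 h(68,38)=(68*31+38)%997=152 -> [677, 107, 701, 152]
  L2: h(677,107)=(677*31+107)%997=157 h(701,152)=(701*31+152)%997=946 -> [157, 946]
  L3: h(157,946)=(157*31+946)%997=828 -> [828]
  root = 828 != target 850
Candidate C produces the target root.

Answer: C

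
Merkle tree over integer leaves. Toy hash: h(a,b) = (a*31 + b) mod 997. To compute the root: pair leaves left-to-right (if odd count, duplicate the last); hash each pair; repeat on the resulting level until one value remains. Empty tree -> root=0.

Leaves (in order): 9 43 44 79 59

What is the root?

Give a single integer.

Answer: 836

Derivation:
L0: [9, 43, 44, 79, 59]
L1: h(9,43)=(9*31+43)%997=322 h(44,79)=(44*31+79)%997=446 h(59,59)=(59*31+59)%997=891 -> [322, 446, 891]
L2: h(322,446)=(322*31+446)%997=458 h(891,891)=(891*31+891)%997=596 -> [458, 596]
L3: h(458,596)=(458*31+596)%997=836 -> [836]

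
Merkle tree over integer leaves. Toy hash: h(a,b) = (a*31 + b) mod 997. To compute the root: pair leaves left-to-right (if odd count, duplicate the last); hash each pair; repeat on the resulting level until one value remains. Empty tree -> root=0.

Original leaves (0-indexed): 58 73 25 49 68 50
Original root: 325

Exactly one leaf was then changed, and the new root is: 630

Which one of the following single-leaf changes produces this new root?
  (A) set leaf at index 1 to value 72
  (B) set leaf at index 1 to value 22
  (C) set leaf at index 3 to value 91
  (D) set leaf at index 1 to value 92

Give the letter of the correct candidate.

Answer: C

Derivation:
Original leaves: [58, 73, 25, 49, 68, 50]
Target new root: 630
Try each candidate change and compute the resulting root:
Candidate A: set leaf[1] = 72 -> leaves = [58, 72, 25, 49, 68, 50]
  L0: [58, 72, 25, 49, 68, 50]
  L1: h(58,72)=(58*31+72)%997=873 h(25,49)=(25*31+49)%997=824 h(68,50)=(68*31+50)%997=164 -> [873, 824, 164]
  L2: h(873,824)=(873*31+824)%997=968 h(164,164)=(164*31+164)%997=263 -> [968, 263]
  L3: h(968,263)=(968*31+263)%997=361 -> [361]
  root = 361 != target 630
Candidate B: set leaf[1] = 22 -> leaves = [58, 22, 25, 49, 68, 50]
  L0: [58, 22, 25, 49, 68, 50]
  L1: h(58,22)=(58*31+22)%997=823 h(25,49)=(25*31+49)%997=824 h(68,50)=(68*31+50)%997=164 -> [823, 824, 164]
  L2: h(823,824)=(823*31+824)%997=415 h(164,164)=(164*31+164)%997=263 -> [415, 263]
  L3: h(415,263)=(415*31+263)%997=167 -> [167]
  root = 167 != target 630
Candidate C: set leaf[3] = 91 -> leaves = [58, 73, 25, 91, 68, 50]
  L0: [58, 73, 25, 91, 68, 50]
  L1: h(58,73)=(58*31+73)%997=874 h(25,91)=(25*31+91)%997=866 h(68,50)=(68*31+50)%997=164 -> [874, 866, 164]
  L2: h(874,866)=(874*31+866)%997=44 h(164,164)=(164*31+164)%997=263 -> [44, 263]
  L3: h(44,263)=(44*31+263)%997=630 -> [630]
  root = 630 == target 630  ** MATCH **
Candidate D: set leaf[1] = 92 -> leaves = [58, 92, 25, 49, 68, 50]
  L0: [58, 92, 25, 49, 68, 50]
  L1: h(58,92)=(58*31+92)%997=893 h(25,49)=(25*31+49)%997=824 h(68,50)=(68*31+50)%997=164 -> [893, 824, 164]
  L2: h(893,824)=(893*31+824)%997=591 h(164,164)=(164*31+164)%997=263 -> [591, 263]
  L3: h(591,263)=(591*31+263)%997=638 -> [638]
  root = 638 != target 630
Candidate C produces the target root.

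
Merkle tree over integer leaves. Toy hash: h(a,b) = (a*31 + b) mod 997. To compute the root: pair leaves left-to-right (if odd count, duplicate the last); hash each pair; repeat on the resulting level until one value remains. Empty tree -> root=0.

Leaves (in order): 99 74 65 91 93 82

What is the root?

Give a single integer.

L0: [99, 74, 65, 91, 93, 82]
L1: h(99,74)=(99*31+74)%997=152 h(65,91)=(65*31+91)%997=112 h(93,82)=(93*31+82)%997=971 -> [152, 112, 971]
L2: h(152,112)=(152*31+112)%997=836 h(971,971)=(971*31+971)%997=165 -> [836, 165]
L3: h(836,165)=(836*31+165)%997=159 -> [159]

Answer: 159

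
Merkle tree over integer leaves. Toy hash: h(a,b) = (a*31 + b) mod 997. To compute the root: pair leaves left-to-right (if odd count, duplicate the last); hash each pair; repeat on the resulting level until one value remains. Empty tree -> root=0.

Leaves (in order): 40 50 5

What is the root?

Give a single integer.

L0: [40, 50, 5]
L1: h(40,50)=(40*31+50)%997=293 h(5,5)=(5*31+5)%997=160 -> [293, 160]
L2: h(293,160)=(293*31+160)%997=270 -> [270]

Answer: 270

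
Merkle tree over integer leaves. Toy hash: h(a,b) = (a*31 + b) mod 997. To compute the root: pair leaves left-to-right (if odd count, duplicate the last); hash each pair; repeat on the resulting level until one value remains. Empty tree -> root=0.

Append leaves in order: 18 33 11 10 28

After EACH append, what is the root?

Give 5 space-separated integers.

Answer: 18 591 727 726 331

Derivation:
After append 18 (leaves=[18]):
  L0: [18]
  root=18
After append 33 (leaves=[18, 33]):
  L0: [18, 33]
  L1: h(18,33)=(18*31+33)%997=591 -> [591]
  root=591
After append 11 (leaves=[18, 33, 11]):
  L0: [18, 33, 11]
  L1: h(18,33)=(18*31+33)%997=591 h(11,11)=(11*31+11)%997=352 -> [591, 352]
  L2: h(591,352)=(591*31+352)%997=727 -> [727]
  root=727
After append 10 (leaves=[18, 33, 11, 10]):
  L0: [18, 33, 11, 10]
  L1: h(18,33)=(18*31+33)%997=591 h(11,10)=(11*31+10)%997=351 -> [591, 351]
  L2: h(591,351)=(591*31+351)%997=726 -> [726]
  root=726
After append 28 (leaves=[18, 33, 11, 10, 28]):
  L0: [18, 33, 11, 10, 28]
  L1: h(18,33)=(18*31+33)%997=591 h(11,10)=(11*31+10)%997=351 h(28,28)=(28*31+28)%997=896 -> [591, 351, 896]
  L2: h(591,351)=(591*31+351)%997=726 h(896,896)=(896*31+896)%997=756 -> [726, 756]
  L3: h(726,756)=(726*31+756)%997=331 -> [331]
  root=331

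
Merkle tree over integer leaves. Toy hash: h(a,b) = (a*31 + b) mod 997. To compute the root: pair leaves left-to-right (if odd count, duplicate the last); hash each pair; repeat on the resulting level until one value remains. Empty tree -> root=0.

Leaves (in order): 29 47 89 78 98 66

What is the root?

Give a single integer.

Answer: 678

Derivation:
L0: [29, 47, 89, 78, 98, 66]
L1: h(29,47)=(29*31+47)%997=946 h(89,78)=(89*31+78)%997=843 h(98,66)=(98*31+66)%997=113 -> [946, 843, 113]
L2: h(946,843)=(946*31+843)%997=259 h(113,113)=(113*31+113)%997=625 -> [259, 625]
L3: h(259,625)=(259*31+625)%997=678 -> [678]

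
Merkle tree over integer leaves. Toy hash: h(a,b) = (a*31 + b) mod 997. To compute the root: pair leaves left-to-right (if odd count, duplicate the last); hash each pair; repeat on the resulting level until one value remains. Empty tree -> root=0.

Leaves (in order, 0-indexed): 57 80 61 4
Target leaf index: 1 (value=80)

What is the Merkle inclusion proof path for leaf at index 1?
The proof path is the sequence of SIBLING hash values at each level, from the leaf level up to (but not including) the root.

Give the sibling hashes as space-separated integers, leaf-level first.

Answer: 57 898

Derivation:
L0 (leaves): [57, 80, 61, 4], target index=1
L1: h(57,80)=(57*31+80)%997=850 [pair 0] h(61,4)=(61*31+4)%997=898 [pair 1] -> [850, 898]
  Sibling for proof at L0: 57
L2: h(850,898)=(850*31+898)%997=329 [pair 0] -> [329]
  Sibling for proof at L1: 898
Root: 329
Proof path (sibling hashes from leaf to root): [57, 898]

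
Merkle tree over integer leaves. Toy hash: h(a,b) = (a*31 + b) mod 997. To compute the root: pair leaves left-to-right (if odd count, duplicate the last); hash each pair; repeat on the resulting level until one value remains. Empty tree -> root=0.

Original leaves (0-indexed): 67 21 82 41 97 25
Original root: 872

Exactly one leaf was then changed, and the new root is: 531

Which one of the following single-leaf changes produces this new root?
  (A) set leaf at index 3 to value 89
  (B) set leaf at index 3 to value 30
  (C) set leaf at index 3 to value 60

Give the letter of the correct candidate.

Answer: B

Derivation:
Original leaves: [67, 21, 82, 41, 97, 25]
Target new root: 531
Try each candidate change and compute the resulting root:
Candidate A: set leaf[3] = 89 -> leaves = [67, 21, 82, 89, 97, 25]
  L0: [67, 21, 82, 89, 97, 25]
  L1: h(67,21)=(67*31+21)%997=104 h(82,89)=(82*31+89)%997=637 h(97,25)=(97*31+25)%997=41 -> [104, 637, 41]
  L2: h(104,637)=(104*31+637)%997=870 h(41,41)=(41*31+41)%997=315 -> [870, 315]
  L3: h(870,315)=(870*31+315)%997=366 -> [366]
  root = 366 != target 531
Candidate B: set leaf[3] = 30 -> leaves = [67, 21, 82, 30, 97, 25]
  L0: [67, 21, 82, 30, 97, 25]
  L1: h(67,21)=(67*31+21)%997=104 h(82,30)=(82*31+30)%997=578 h(97,25)=(97*31+25)%997=41 -> [104, 578, 41]
  L2: h(104,578)=(104*31+578)%997=811 h(41,41)=(41*31+41)%997=315 -> [811, 315]
  L3: h(811,315)=(811*31+315)%997=531 -> [531]
  root = 531 == target 531  ** MATCH **
Candidate C: set leaf[3] = 60 -> leaves = [67, 21, 82, 60, 97, 25]
  L0: [67, 21, 82, 60, 97, 25]
  L1: h(67,21)=(67*31+21)%997=104 h(82,60)=(82*31+60)%997=608 h(97,25)=(97*31+25)%997=41 -> [104, 608, 41]
  L2: h(104,608)=(104*31+608)%997=841 h(41,41)=(41*31+41)%997=315 -> [841, 315]
  L3: h(841,315)=(841*31+315)%997=464 -> [464]
  root = 464 != target 531
Candidate B produces the target root.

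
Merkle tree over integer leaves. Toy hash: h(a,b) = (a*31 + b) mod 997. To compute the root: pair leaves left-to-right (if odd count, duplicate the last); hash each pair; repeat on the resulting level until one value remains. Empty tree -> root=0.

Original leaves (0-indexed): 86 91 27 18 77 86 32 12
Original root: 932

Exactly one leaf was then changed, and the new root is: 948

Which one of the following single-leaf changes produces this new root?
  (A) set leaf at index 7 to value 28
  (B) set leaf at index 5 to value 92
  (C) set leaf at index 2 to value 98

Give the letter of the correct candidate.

Answer: A

Derivation:
Original leaves: [86, 91, 27, 18, 77, 86, 32, 12]
Target new root: 948
Try each candidate change and compute the resulting root:
Candidate A: set leaf[7] = 28 -> leaves = [86, 91, 27, 18, 77, 86, 32, 28]
  L0: [86, 91, 27, 18, 77, 86, 32, 28]
  L1: h(86,91)=(86*31+91)%997=763 h(27,18)=(27*31+18)%997=855 h(77,86)=(77*31+86)%997=479 h(32,28)=(32*31+28)%997=23 -> [763, 855, 479, 23]
  L2: h(763,855)=(763*31+855)%997=580 h(479,23)=(479*31+23)%997=914 -> [580, 914]
  L3: h(580,914)=(580*31+914)%997=948 -> [948]
  root = 948 == target 948  ** MATCH **
Candidate B: set leaf[5] = 92 -> leaves = [86, 91, 27, 18, 77, 92, 32, 12]
  L0: [86, 91, 27, 18, 77, 92, 32, 12]
  L1: h(86,91)=(86*31+91)%997=763 h(27,18)=(27*31+18)%997=855 h(77,92)=(77*31+92)%997=485 h(32,12)=(32*31+12)%997=7 -> [763, 855, 485, 7]
  L2: h(763,855)=(763*31+855)%997=580 h(485,7)=(485*31+7)%997=87 -> [580, 87]
  L3: h(580,87)=(580*31+87)%997=121 -> [121]
  root = 121 != target 948
Candidate C: set leaf[2] = 98 -> leaves = [86, 91, 98, 18, 77, 86, 32, 12]
  L0: [86, 91, 98, 18, 77, 86, 32, 12]
  L1: h(86,91)=(86*31+91)%997=763 h(98,18)=(98*31+18)%997=65 h(77,86)=(77*31+86)%997=479 h(32,12)=(32*31+12)%997=7 -> [763, 65, 479, 7]
  L2: h(763,65)=(763*31+65)%997=787 h(479,7)=(479*31+7)%997=898 -> [787, 898]
  L3: h(787,898)=(787*31+898)%997=370 -> [370]
  root = 370 != target 948
Candidate A produces the target root.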